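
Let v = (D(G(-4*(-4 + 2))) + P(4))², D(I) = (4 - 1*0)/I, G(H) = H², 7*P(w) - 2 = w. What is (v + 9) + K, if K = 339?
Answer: 4375921/12544 ≈ 348.85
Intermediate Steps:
P(w) = 2/7 + w/7
D(I) = 4/I (D(I) = (4 + 0)/I = 4/I)
v = 10609/12544 (v = (4/((-4*(-4 + 2))²) + (2/7 + (⅐)*4))² = (4/((-4*(-2))²) + (2/7 + 4/7))² = (4/(8²) + 6/7)² = (4/64 + 6/7)² = (4*(1/64) + 6/7)² = (1/16 + 6/7)² = (103/112)² = 10609/12544 ≈ 0.84574)
(v + 9) + K = (10609/12544 + 9) + 339 = 123505/12544 + 339 = 4375921/12544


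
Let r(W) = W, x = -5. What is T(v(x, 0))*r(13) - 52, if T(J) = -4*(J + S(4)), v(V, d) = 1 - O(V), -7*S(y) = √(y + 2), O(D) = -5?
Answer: -364 + 52*√6/7 ≈ -345.80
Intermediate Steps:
S(y) = -√(2 + y)/7 (S(y) = -√(y + 2)/7 = -√(2 + y)/7)
v(V, d) = 6 (v(V, d) = 1 - 1*(-5) = 1 + 5 = 6)
T(J) = -4*J + 4*√6/7 (T(J) = -4*(J - √(2 + 4)/7) = -4*(J - √6/7) = -4*J + 4*√6/7)
T(v(x, 0))*r(13) - 52 = (-4*6 + 4*√6/7)*13 - 52 = (-24 + 4*√6/7)*13 - 52 = (-312 + 52*√6/7) - 52 = -364 + 52*√6/7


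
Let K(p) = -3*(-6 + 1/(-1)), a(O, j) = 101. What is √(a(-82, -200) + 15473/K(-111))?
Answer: √369474/21 ≈ 28.945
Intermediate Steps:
K(p) = 21 (K(p) = -3*(-6 - 1) = -3*(-7) = 21)
√(a(-82, -200) + 15473/K(-111)) = √(101 + 15473/21) = √(17594/21) = √369474/21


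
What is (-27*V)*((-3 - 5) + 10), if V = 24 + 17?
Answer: -2214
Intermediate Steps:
V = 41
(-27*V)*((-3 - 5) + 10) = (-27*41)*((-3 - 5) + 10) = -1107*(-8 + 10) = -1107*2 = -2214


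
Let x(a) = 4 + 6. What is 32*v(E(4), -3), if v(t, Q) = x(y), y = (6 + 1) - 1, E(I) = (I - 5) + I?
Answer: 320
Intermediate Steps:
E(I) = -5 + 2*I (E(I) = (-5 + I) + I = -5 + 2*I)
y = 6 (y = 7 - 1 = 6)
x(a) = 10
v(t, Q) = 10
32*v(E(4), -3) = 32*10 = 320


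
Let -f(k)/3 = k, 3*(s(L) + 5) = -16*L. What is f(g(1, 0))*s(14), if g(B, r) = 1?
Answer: 239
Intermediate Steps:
s(L) = -5 - 16*L/3 (s(L) = -5 + (-16*L)/3 = -5 - 16*L/3)
f(k) = -3*k
f(g(1, 0))*s(14) = (-3*1)*(-5 - 16/3*14) = -3*(-5 - 224/3) = -3*(-239/3) = 239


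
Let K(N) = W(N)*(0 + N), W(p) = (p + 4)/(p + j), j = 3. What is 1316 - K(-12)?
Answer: 3980/3 ≈ 1326.7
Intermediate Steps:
W(p) = (4 + p)/(3 + p) (W(p) = (p + 4)/(p + 3) = (4 + p)/(3 + p))
K(N) = N*(4 + N)/(3 + N) (K(N) = ((4 + N)/(3 + N))*(0 + N) = ((4 + N)/(3 + N))*N = N*(4 + N)/(3 + N))
1316 - K(-12) = 1316 - (-12)*(4 - 12)/(3 - 12) = 1316 - (-12)*(-8)/(-9) = 1316 - (-12)*(-1)*(-8)/9 = 1316 - 1*(-32/3) = 1316 + 32/3 = 3980/3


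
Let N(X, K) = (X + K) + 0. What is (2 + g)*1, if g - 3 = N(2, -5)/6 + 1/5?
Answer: 47/10 ≈ 4.7000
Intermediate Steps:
N(X, K) = K + X (N(X, K) = (K + X) + 0 = K + X)
g = 27/10 (g = 3 + ((-5 + 2)/6 + 1/5) = 3 + (-3*1/6 + 1*(1/5)) = 3 + (-1/2 + 1/5) = 3 - 3/10 = 27/10 ≈ 2.7000)
(2 + g)*1 = (2 + 27/10)*1 = (47/10)*1 = 47/10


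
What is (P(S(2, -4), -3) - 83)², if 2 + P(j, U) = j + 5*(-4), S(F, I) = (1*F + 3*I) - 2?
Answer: 13689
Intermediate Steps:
S(F, I) = -2 + F + 3*I (S(F, I) = (F + 3*I) - 2 = -2 + F + 3*I)
P(j, U) = -22 + j (P(j, U) = -2 + (j + 5*(-4)) = -2 + (j - 20) = -2 + (-20 + j) = -22 + j)
(P(S(2, -4), -3) - 83)² = ((-22 + (-2 + 2 + 3*(-4))) - 83)² = ((-22 + (-2 + 2 - 12)) - 83)² = ((-22 - 12) - 83)² = (-34 - 83)² = (-117)² = 13689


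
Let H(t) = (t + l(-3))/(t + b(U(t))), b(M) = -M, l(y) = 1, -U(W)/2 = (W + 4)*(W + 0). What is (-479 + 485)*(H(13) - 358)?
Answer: -139608/65 ≈ -2147.8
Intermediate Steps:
U(W) = -2*W*(4 + W) (U(W) = -2*(W + 4)*(W + 0) = -2*(4 + W)*W = -2*W*(4 + W))
H(t) = (1 + t)/(t + 2*t*(4 + t)) (H(t) = (t + 1)/(t - (-2)*t*(4 + t)) = (1 + t)/(t + 2*t*(4 + t)))
(-479 + 485)*(H(13) - 358) = (-479 + 485)*((1 + 13)/(13*(9 + 2*13)) - 358) = 6*((1/13)*14/(9 + 26) - 358) = 6*((1/13)*14/35 - 358) = 6*((1/13)*(1/35)*14 - 358) = 6*(2/65 - 358) = 6*(-23268/65) = -139608/65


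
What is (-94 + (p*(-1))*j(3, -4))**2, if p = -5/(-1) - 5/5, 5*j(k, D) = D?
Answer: 206116/25 ≈ 8244.6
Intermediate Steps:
j(k, D) = D/5
p = 4 (p = -5*(-1) - 5*1/5 = 5 - 1 = 4)
(-94 + (p*(-1))*j(3, -4))**2 = (-94 + (4*(-1))*((1/5)*(-4)))**2 = (-94 - 4*(-4/5))**2 = (-94 + 16/5)**2 = (-454/5)**2 = 206116/25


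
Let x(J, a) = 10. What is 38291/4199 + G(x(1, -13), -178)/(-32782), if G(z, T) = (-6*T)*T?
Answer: 1026751129/68825809 ≈ 14.918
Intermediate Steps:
G(z, T) = -6*T²
38291/4199 + G(x(1, -13), -178)/(-32782) = 38291/4199 - 6*(-178)²/(-32782) = 38291*(1/4199) - 6*31684*(-1/32782) = 38291/4199 - 190104*(-1/32782) = 38291/4199 + 95052/16391 = 1026751129/68825809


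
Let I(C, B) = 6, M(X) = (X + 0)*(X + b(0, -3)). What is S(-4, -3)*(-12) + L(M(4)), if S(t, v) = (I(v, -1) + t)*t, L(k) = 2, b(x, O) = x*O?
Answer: 98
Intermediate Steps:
b(x, O) = O*x
M(X) = X² (M(X) = (X + 0)*(X - 3*0) = X*(X + 0) = X*X = X²)
S(t, v) = t*(6 + t) (S(t, v) = (6 + t)*t = t*(6 + t))
S(-4, -3)*(-12) + L(M(4)) = -4*(6 - 4)*(-12) + 2 = -4*2*(-12) + 2 = -8*(-12) + 2 = 96 + 2 = 98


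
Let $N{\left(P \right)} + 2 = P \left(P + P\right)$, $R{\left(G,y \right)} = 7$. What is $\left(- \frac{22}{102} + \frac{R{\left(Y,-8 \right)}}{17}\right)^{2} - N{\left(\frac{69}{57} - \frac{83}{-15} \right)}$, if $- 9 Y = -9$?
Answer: $- \frac{2087330002}{23474025} \approx -88.921$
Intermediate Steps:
$Y = 1$ ($Y = \left(- \frac{1}{9}\right) \left(-9\right) = 1$)
$N{\left(P \right)} = -2 + 2 P^{2}$ ($N{\left(P \right)} = -2 + P \left(P + P\right) = -2 + P 2 P = -2 + 2 P^{2}$)
$\left(- \frac{22}{102} + \frac{R{\left(Y,-8 \right)}}{17}\right)^{2} - N{\left(\frac{69}{57} - \frac{83}{-15} \right)} = \left(- \frac{22}{102} + \frac{7}{17}\right)^{2} - \left(-2 + 2 \left(\frac{69}{57} - \frac{83}{-15}\right)^{2}\right) = \left(\left(-22\right) \frac{1}{102} + 7 \cdot \frac{1}{17}\right)^{2} - \left(-2 + 2 \left(69 \cdot \frac{1}{57} - - \frac{83}{15}\right)^{2}\right) = \left(- \frac{11}{51} + \frac{7}{17}\right)^{2} - \left(-2 + 2 \left(\frac{23}{19} + \frac{83}{15}\right)^{2}\right) = \left(\frac{10}{51}\right)^{2} - \left(-2 + 2 \left(\frac{1922}{285}\right)^{2}\right) = \frac{100}{2601} - \left(-2 + 2 \cdot \frac{3694084}{81225}\right) = \frac{100}{2601} - \left(-2 + \frac{7388168}{81225}\right) = \frac{100}{2601} - \frac{7225718}{81225} = - \frac{2087330002}{23474025}$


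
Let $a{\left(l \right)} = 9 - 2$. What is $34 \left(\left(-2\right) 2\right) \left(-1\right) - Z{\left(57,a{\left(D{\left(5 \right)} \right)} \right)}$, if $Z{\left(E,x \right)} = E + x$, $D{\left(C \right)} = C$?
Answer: $72$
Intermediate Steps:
$a{\left(l \right)} = 7$
$34 \left(\left(-2\right) 2\right) \left(-1\right) - Z{\left(57,a{\left(D{\left(5 \right)} \right)} \right)} = 34 \left(\left(-2\right) 2\right) \left(-1\right) - \left(57 + 7\right) = 34 \left(-4\right) \left(-1\right) - 64 = \left(-136\right) \left(-1\right) - 64 = 136 - 64 = 72$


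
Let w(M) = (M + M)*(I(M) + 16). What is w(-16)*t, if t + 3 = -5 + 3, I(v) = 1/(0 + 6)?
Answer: 7760/3 ≈ 2586.7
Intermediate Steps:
I(v) = 1/6
w(M) = 97*M/3 (w(M) = (M + M)*(1/6 + 16) = (2*M)*(97/6) = 97*M/3)
t = -5 (t = -3 + (-5 + 3) = -3 - 2 = -5)
w(-16)*t = ((97/3)*(-16))*(-5) = -1552/3*(-5) = 7760/3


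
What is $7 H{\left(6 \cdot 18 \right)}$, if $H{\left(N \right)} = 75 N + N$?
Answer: $57456$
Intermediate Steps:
$H{\left(N \right)} = 76 N$
$7 H{\left(6 \cdot 18 \right)} = 7 \cdot 76 \cdot 6 \cdot 18 = 7 \cdot 76 \cdot 108 = 7 \cdot 8208 = 57456$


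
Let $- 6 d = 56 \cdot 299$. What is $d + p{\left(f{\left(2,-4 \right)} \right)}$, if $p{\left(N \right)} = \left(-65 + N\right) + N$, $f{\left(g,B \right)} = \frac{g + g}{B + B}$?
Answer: $- \frac{8570}{3} \approx -2856.7$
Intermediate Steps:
$f{\left(g,B \right)} = \frac{g}{B}$ ($f{\left(g,B \right)} = \frac{2 g}{2 B} = 2 g \frac{1}{2 B} = \frac{g}{B}$)
$p{\left(N \right)} = -65 + 2 N$
$d = - \frac{8372}{3}$ ($d = - \frac{56 \cdot 299}{6} = \left(- \frac{1}{6}\right) 16744 = - \frac{8372}{3} \approx -2790.7$)
$d + p{\left(f{\left(2,-4 \right)} \right)} = - \frac{8372}{3} - \left(65 - 2 \frac{2}{-4}\right) = - \frac{8372}{3} - \left(65 - 2 \cdot 2 \left(- \frac{1}{4}\right)\right) = - \frac{8372}{3} + \left(-65 + 2 \left(- \frac{1}{2}\right)\right) = - \frac{8372}{3} - 66 = - \frac{8570}{3}$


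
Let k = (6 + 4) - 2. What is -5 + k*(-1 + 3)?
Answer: 11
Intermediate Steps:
k = 8 (k = 10 - 2 = 8)
-5 + k*(-1 + 3) = -5 + 8*(-1 + 3) = -5 + 8*2 = -5 + 16 = 11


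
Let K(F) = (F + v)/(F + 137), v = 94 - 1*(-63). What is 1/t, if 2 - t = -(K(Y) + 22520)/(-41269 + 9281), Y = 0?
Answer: 4382356/5679315 ≈ 0.77164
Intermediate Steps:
v = 157 (v = 94 + 63 = 157)
K(F) = (157 + F)/(137 + F) (K(F) = (F + 157)/(F + 137) = (157 + F)/(137 + F))
t = 5679315/4382356 (t = 2 - (-1)*((157 + 0)/(137 + 0) + 22520)/(-41269 + 9281) = 2 - (-1)*(157/137 + 22520)/(-31988) = 2 - (-1)*((1/137)*157 + 22520)*(-1/31988) = 2 - (-1)*(157/137 + 22520)*(-1/31988) = 2 - (-1)*(3085397/137)*(-1/31988) = 2 - (-1)*(-3085397)/4382356 = 2 - 1*3085397/4382356 = 2 - 3085397/4382356 = 5679315/4382356 ≈ 1.2959)
1/t = 1/(5679315/4382356) = 4382356/5679315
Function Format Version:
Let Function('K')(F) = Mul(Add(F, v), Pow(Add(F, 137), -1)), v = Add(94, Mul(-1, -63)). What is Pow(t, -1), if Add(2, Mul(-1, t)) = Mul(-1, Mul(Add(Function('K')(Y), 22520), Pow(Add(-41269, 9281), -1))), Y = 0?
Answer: Rational(4382356, 5679315) ≈ 0.77164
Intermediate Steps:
v = 157 (v = Add(94, 63) = 157)
Function('K')(F) = Mul(Pow(Add(137, F), -1), Add(157, F)) (Function('K')(F) = Mul(Add(F, 157), Pow(Add(F, 137), -1)) = Mul(Add(157, F), Pow(Add(137, F), -1)) = Mul(Pow(Add(137, F), -1), Add(157, F)))
t = Rational(5679315, 4382356) (t = Add(2, Mul(-1, Mul(-1, Mul(Add(Mul(Pow(Add(137, 0), -1), Add(157, 0)), 22520), Pow(Add(-41269, 9281), -1))))) = Add(2, Mul(-1, Mul(-1, Mul(Add(Mul(Pow(137, -1), 157), 22520), Pow(-31988, -1))))) = Add(2, Mul(-1, Mul(-1, Mul(Add(Mul(Rational(1, 137), 157), 22520), Rational(-1, 31988))))) = Add(2, Mul(-1, Mul(-1, Mul(Add(Rational(157, 137), 22520), Rational(-1, 31988))))) = Add(2, Mul(-1, Mul(-1, Mul(Rational(3085397, 137), Rational(-1, 31988))))) = Add(2, Mul(-1, Mul(-1, Rational(-3085397, 4382356)))) = Add(2, Mul(-1, Rational(3085397, 4382356))) = Add(2, Rational(-3085397, 4382356)) = Rational(5679315, 4382356) ≈ 1.2959)
Pow(t, -1) = Pow(Rational(5679315, 4382356), -1) = Rational(4382356, 5679315)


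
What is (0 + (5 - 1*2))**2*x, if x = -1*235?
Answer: -2115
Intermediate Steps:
x = -235
(0 + (5 - 1*2))**2*x = (0 + (5 - 1*2))**2*(-235) = (0 + (5 - 2))**2*(-235) = (0 + 3)**2*(-235) = 3**2*(-235) = 9*(-235) = -2115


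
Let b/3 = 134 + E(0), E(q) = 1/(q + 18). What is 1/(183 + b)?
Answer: 6/3511 ≈ 0.0017089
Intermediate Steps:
E(q) = 1/(18 + q)
b = 2413/6 (b = 3*(134 + 1/(18 + 0)) = 3*(134 + 1/18) = 3*(2413/18) = 2413/6 ≈ 402.17)
1/(183 + b) = 1/(183 + 2413/6) = 1/(3511/6) = 6/3511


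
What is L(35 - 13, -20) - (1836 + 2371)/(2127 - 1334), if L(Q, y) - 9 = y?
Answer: -12930/793 ≈ -16.305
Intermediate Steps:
L(Q, y) = 9 + y
L(35 - 13, -20) - (1836 + 2371)/(2127 - 1334) = (9 - 20) - (1836 + 2371)/(2127 - 1334) = -11 - 4207/793 = -12930/793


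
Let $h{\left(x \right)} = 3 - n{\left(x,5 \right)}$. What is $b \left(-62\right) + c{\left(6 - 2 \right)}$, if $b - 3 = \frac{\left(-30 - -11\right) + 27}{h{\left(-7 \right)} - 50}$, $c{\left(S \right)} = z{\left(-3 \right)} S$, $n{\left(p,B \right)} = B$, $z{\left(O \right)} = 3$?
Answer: $- \frac{2138}{13} \approx -164.46$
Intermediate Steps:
$h{\left(x \right)} = -2$ ($h{\left(x \right)} = 3 - 5 = -2$)
$c{\left(S \right)} = 3 S$
$b = \frac{37}{13}$ ($b = 3 + \frac{\left(-30 - -11\right) + 27}{-2 - 50} = 3 + \frac{\left(-30 + 11\right) + 27}{-52} = 3 + \left(-19 + 27\right) \left(- \frac{1}{52}\right) = 3 + 8 \left(- \frac{1}{52}\right) = 3 - \frac{2}{13} = \frac{37}{13} \approx 2.8462$)
$b \left(-62\right) + c{\left(6 - 2 \right)} = \frac{37}{13} \left(-62\right) + 3 \left(6 - 2\right) = - \frac{2294}{13} + 3 \cdot 4 = - \frac{2294}{13} + 12 = - \frac{2138}{13}$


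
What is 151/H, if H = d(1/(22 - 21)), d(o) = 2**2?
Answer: 151/4 ≈ 37.750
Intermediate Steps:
d(o) = 4
H = 4
151/H = 151/4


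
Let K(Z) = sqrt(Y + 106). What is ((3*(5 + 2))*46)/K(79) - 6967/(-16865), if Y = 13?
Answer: 6967/16865 + 138*sqrt(119)/17 ≈ 88.966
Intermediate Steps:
K(Z) = sqrt(119) (K(Z) = sqrt(13 + 106) = sqrt(119))
((3*(5 + 2))*46)/K(79) - 6967/(-16865) = ((3*(5 + 2))*46)/(sqrt(119)) - 6967/(-16865) = ((3*7)*46)*(sqrt(119)/119) - 6967*(-1/16865) = (21*46)*(sqrt(119)/119) + 6967/16865 = 966*(sqrt(119)/119) + 6967/16865 = 138*sqrt(119)/17 + 6967/16865 = 6967/16865 + 138*sqrt(119)/17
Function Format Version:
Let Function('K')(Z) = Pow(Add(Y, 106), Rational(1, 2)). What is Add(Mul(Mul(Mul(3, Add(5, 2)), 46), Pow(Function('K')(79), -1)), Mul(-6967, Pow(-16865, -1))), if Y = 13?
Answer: Add(Rational(6967, 16865), Mul(Rational(138, 17), Pow(119, Rational(1, 2)))) ≈ 88.966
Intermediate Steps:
Function('K')(Z) = Pow(119, Rational(1, 2)) (Function('K')(Z) = Pow(Add(13, 106), Rational(1, 2)) = Pow(119, Rational(1, 2)))
Add(Mul(Mul(Mul(3, Add(5, 2)), 46), Pow(Function('K')(79), -1)), Mul(-6967, Pow(-16865, -1))) = Add(Mul(Mul(Mul(3, Add(5, 2)), 46), Pow(Pow(119, Rational(1, 2)), -1)), Mul(-6967, Pow(-16865, -1))) = Add(Mul(Mul(Mul(3, 7), 46), Mul(Rational(1, 119), Pow(119, Rational(1, 2)))), Mul(-6967, Rational(-1, 16865))) = Add(Mul(Mul(21, 46), Mul(Rational(1, 119), Pow(119, Rational(1, 2)))), Rational(6967, 16865)) = Add(Mul(966, Mul(Rational(1, 119), Pow(119, Rational(1, 2)))), Rational(6967, 16865)) = Add(Mul(Rational(138, 17), Pow(119, Rational(1, 2))), Rational(6967, 16865)) = Add(Rational(6967, 16865), Mul(Rational(138, 17), Pow(119, Rational(1, 2))))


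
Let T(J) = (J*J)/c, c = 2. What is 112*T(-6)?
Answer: 2016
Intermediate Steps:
T(J) = J²/2 (T(J) = (J*J)/2 = J²*(½) = J²/2)
112*T(-6) = 112*((½)*(-6)²) = 112*((½)*36) = 112*18 = 2016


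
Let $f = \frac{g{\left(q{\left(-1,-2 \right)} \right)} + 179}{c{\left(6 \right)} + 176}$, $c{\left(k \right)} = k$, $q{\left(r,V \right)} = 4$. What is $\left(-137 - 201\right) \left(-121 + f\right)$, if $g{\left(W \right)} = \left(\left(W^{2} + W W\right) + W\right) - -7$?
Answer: $\frac{283400}{7} \approx 40486.0$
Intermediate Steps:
$g{\left(W \right)} = 7 + W + 2 W^{2}$ ($g{\left(W \right)} = \left(\left(W^{2} + W^{2}\right) + W\right) + 7 = \left(2 W^{2} + W\right) + 7 = \left(W + 2 W^{2}\right) + 7 = 7 + W + 2 W^{2}$)
$f = \frac{111}{91}$ ($f = \frac{\left(7 + 4 + 2 \cdot 4^{2}\right) + 179}{6 + 176} = \frac{\left(7 + 4 + 2 \cdot 16\right) + 179}{182} = \left(\left(7 + 4 + 32\right) + 179\right) \frac{1}{182} = \left(43 + 179\right) \frac{1}{182} = 222 \cdot \frac{1}{182} = \frac{111}{91} \approx 1.2198$)
$\left(-137 - 201\right) \left(-121 + f\right) = \left(-137 - 201\right) \left(-121 + \frac{111}{91}\right) = \left(-338\right) \left(- \frac{10900}{91}\right) = \frac{283400}{7}$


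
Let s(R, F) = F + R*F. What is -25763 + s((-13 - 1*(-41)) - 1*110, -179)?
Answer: -11264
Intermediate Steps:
s(R, F) = F + F*R
-25763 + s((-13 - 1*(-41)) - 1*110, -179) = -25763 - 179*(1 + ((-13 - 1*(-41)) - 1*110)) = -25763 - 179*(1 + ((-13 + 41) - 110)) = -25763 - 179*(1 + (28 - 110)) = -25763 - 179*(1 - 82) = -25763 - 179*(-81) = -25763 + 14499 = -11264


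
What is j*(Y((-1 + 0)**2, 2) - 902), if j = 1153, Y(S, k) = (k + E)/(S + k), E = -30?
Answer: -3152302/3 ≈ -1.0508e+6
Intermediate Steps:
Y(S, k) = (-30 + k)/(S + k) (Y(S, k) = (k - 30)/(S + k) = (-30 + k)/(S + k))
j*(Y((-1 + 0)**2, 2) - 902) = 1153*((-30 + 2)/((-1 + 0)**2 + 2) - 902) = 1153*(-28/((-1)**2 + 2) - 902) = 1153*(-28/(1 + 2) - 902) = 1153*(-28/3 - 902) = 1153*(-2734/3) = -3152302/3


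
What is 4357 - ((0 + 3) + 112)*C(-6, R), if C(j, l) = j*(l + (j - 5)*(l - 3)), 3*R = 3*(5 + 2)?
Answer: -21173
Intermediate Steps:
R = 7 (R = (3*(5 + 2))/3 = (3*7)/3 = (1/3)*21 = 7)
C(j, l) = j*(l + (-5 + j)*(-3 + l))
4357 - ((0 + 3) + 112)*C(-6, R) = 4357 - ((0 + 3) + 112)*(-6*(15 - 4*7 - 3*(-6) - 6*7)) = 4357 - (3 + 112)*(-6*(15 - 28 + 18 - 42)) = 4357 - 115*(-6*(-37)) = 4357 - 115*222 = 4357 - 1*25530 = 4357 - 25530 = -21173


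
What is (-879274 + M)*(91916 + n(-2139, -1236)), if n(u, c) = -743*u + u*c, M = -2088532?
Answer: -12835752046582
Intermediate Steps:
n(u, c) = -743*u + c*u
(-879274 + M)*(91916 + n(-2139, -1236)) = (-879274 - 2088532)*(91916 - 2139*(-743 - 1236)) = -2967806*(91916 - 2139*(-1979)) = -2967806*(91916 + 4233081) = -2967806*4324997 = -12835752046582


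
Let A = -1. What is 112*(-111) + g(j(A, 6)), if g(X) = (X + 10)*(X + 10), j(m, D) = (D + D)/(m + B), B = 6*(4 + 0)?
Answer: -6517964/529 ≈ -12321.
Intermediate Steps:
B = 24 (B = 6*4 = 24)
j(m, D) = 2*D/(24 + m) (j(m, D) = (D + D)/(m + 24) = (2*D)/(24 + m) = 2*D/(24 + m))
g(X) = (10 + X)² (g(X) = (10 + X)*(10 + X) = (10 + X)²)
112*(-111) + g(j(A, 6)) = 112*(-111) + (10 + 2*6/(24 - 1))² = -12432 + (10 + 2*6/23)² = -12432 + (10 + 2*6*(1/23))² = -12432 + (10 + 12/23)² = -12432 + (242/23)² = -12432 + 58564/529 = -6517964/529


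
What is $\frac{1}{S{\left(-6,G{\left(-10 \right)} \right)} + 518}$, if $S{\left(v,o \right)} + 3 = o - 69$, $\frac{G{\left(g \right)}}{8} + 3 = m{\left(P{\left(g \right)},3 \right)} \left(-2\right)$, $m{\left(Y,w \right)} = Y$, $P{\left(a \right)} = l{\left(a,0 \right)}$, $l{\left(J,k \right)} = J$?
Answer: $\frac{1}{582} \approx 0.0017182$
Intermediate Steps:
$P{\left(a \right)} = a$
$G{\left(g \right)} = -24 - 16 g$ ($G{\left(g \right)} = -24 + 8 g \left(-2\right) = -24 + 8 \left(- 2 g\right) = -24 - 16 g$)
$S{\left(v,o \right)} = -72 + o$ ($S{\left(v,o \right)} = -3 + \left(o - 69\right) = -3 + \left(-69 + o\right) = -72 + o$)
$\frac{1}{S{\left(-6,G{\left(-10 \right)} \right)} + 518} = \frac{1}{\left(-72 - -136\right) + 518} = \frac{1}{\left(-72 + \left(-24 + 160\right)\right) + 518} = \frac{1}{\left(-72 + 136\right) + 518} = \frac{1}{64 + 518} = \frac{1}{582}$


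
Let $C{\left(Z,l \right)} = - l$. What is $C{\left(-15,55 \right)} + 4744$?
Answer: $4689$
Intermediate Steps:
$C{\left(-15,55 \right)} + 4744 = \left(-1\right) 55 + 4744 = -55 + 4744 = 4689$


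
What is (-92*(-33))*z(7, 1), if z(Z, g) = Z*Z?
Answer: 148764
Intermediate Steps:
z(Z, g) = Z²
(-92*(-33))*z(7, 1) = -92*(-33)*7² = 3036*49 = 148764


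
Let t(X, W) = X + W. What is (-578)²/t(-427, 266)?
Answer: -334084/161 ≈ -2075.1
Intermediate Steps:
t(X, W) = W + X
(-578)²/t(-427, 266) = (-578)²/(266 - 427) = 334084/(-161) = 334084*(-1/161) = -334084/161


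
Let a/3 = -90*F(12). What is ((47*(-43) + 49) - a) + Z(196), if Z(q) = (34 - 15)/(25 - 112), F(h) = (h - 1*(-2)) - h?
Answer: -124603/87 ≈ -1432.2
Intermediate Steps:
F(h) = 2 (F(h) = (h + 2) - h = (2 + h) - h = 2)
Z(q) = -19/87 (Z(q) = 19/(-87) = 19*(-1/87) = -19/87)
a = -540 (a = 3*(-90*2) = 3*(-180) = -540)
((47*(-43) + 49) - a) + Z(196) = ((47*(-43) + 49) - 1*(-540)) - 19/87 = ((-2021 + 49) + 540) - 19/87 = (-1972 + 540) - 19/87 = -1432 - 19/87 = -124603/87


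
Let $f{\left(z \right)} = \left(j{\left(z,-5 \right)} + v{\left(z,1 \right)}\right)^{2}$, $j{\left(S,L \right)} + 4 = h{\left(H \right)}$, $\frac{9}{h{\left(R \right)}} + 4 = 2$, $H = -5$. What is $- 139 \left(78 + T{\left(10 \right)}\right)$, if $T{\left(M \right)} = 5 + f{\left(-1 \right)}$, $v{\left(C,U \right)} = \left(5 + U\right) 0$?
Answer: $- \frac{86319}{4} \approx -21580.0$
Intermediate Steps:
$h{\left(R \right)} = - \frac{9}{2}$ ($h{\left(R \right)} = \frac{9}{-4 + 2} = \frac{9}{-2} = 9 \left(- \frac{1}{2}\right) = - \frac{9}{2}$)
$j{\left(S,L \right)} = - \frac{17}{2}$ ($j{\left(S,L \right)} = -4 - \frac{9}{2} = - \frac{17}{2}$)
$v{\left(C,U \right)} = 0$
$f{\left(z \right)} = \frac{289}{4}$ ($f{\left(z \right)} = \left(- \frac{17}{2} + 0\right)^{2} = \left(- \frac{17}{2}\right)^{2} = \frac{289}{4}$)
$T{\left(M \right)} = \frac{309}{4}$ ($T{\left(M \right)} = 5 + \frac{289}{4} = \frac{309}{4}$)
$- 139 \left(78 + T{\left(10 \right)}\right) = - 139 \left(78 + \frac{309}{4}\right) = \left(-139\right) \frac{621}{4} = - \frac{86319}{4}$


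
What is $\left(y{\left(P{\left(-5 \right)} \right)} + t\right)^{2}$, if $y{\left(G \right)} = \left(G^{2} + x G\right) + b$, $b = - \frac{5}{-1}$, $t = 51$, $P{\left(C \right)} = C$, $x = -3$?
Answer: $9216$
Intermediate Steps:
$b = 5$ ($b = \left(-5\right) \left(-1\right) = 5$)
$y{\left(G \right)} = 5 + G^{2} - 3 G$ ($y{\left(G \right)} = \left(G^{2} - 3 G\right) + 5 = 5 + G^{2} - 3 G$)
$\left(y{\left(P{\left(-5 \right)} \right)} + t\right)^{2} = \left(\left(5 + \left(-5\right)^{2} - -15\right) + 51\right)^{2} = \left(\left(5 + 25 + 15\right) + 51\right)^{2} = \left(45 + 51\right)^{2} = 96^{2} = 9216$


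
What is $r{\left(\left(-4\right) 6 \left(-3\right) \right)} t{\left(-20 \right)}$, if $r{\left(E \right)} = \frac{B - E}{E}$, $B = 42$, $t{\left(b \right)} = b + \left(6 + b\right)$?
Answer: $\frac{85}{6} \approx 14.167$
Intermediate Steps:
$t{\left(b \right)} = 6 + 2 b$
$r{\left(E \right)} = \frac{42 - E}{E}$
$r{\left(\left(-4\right) 6 \left(-3\right) \right)} t{\left(-20 \right)} = \frac{42 - \left(-4\right) 6 \left(-3\right)}{\left(-4\right) 6 \left(-3\right)} \left(6 + 2 \left(-20\right)\right) = \frac{42 - \left(-24\right) \left(-3\right)}{\left(-24\right) \left(-3\right)} \left(6 - 40\right) = \frac{42 - 72}{72} \left(-34\right) = \frac{1}{72} \left(-30\right) \left(-34\right) = \left(- \frac{5}{12}\right) \left(-34\right) = \frac{85}{6}$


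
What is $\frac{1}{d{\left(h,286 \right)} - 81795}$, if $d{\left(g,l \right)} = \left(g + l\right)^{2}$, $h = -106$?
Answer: $- \frac{1}{49395} \approx -2.0245 \cdot 10^{-5}$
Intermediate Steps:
$\frac{1}{d{\left(h,286 \right)} - 81795} = \frac{1}{\left(-106 + 286\right)^{2} - 81795} = \frac{1}{180^{2} - 81795} = \frac{1}{32400 - 81795} = \frac{1}{-49395} = - \frac{1}{49395}$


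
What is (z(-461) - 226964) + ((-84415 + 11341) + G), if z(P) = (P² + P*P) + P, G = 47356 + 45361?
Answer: 217260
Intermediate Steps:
G = 92717
z(P) = P + 2*P² (z(P) = (P² + P²) + P = 2*P² + P = P + 2*P²)
(z(-461) - 226964) + ((-84415 + 11341) + G) = (-461*(1 + 2*(-461)) - 226964) + ((-84415 + 11341) + 92717) = (-461*(1 - 922) - 226964) + (-73074 + 92717) = (-461*(-921) - 226964) + 19643 = (424581 - 226964) + 19643 = 197617 + 19643 = 217260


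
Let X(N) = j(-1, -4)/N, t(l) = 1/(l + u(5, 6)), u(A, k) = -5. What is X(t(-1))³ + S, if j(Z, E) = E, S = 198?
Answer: 14022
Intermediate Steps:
t(l) = 1/(-5 + l) (t(l) = 1/(l - 5) = 1/(-5 + l))
X(N) = -4/N
X(t(-1))³ + S = (-4/(1/(-5 - 1)))³ + 198 = (-4/(1/(-6)))³ + 198 = (-4/(-⅙))³ + 198 = (-4*(-6))³ + 198 = 24³ + 198 = 13824 + 198 = 14022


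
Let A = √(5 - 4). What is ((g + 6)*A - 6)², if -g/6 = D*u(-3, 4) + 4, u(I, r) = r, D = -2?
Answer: 576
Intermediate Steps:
A = 1 (A = √1 = 1)
g = 24 (g = -6*(-2*4 + 4) = -6*(-8 + 4) = -6*(-4) = 24)
((g + 6)*A - 6)² = ((24 + 6)*1 - 6)² = (30*1 - 6)² = (30 - 6)² = 24² = 576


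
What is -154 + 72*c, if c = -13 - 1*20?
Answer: -2530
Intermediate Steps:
c = -33 (c = -13 - 20 = -33)
-154 + 72*c = -154 + 72*(-33) = -154 - 2376 = -2530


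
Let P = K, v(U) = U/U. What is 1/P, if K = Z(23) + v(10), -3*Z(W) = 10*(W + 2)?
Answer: -3/247 ≈ -0.012146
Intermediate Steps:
v(U) = 1
Z(W) = -20/3 - 10*W/3 (Z(W) = -10*(W + 2)/3 = -10*(2 + W)/3 = -(20 + 10*W)/3 = -20/3 - 10*W/3)
K = -247/3 (K = (-20/3 - 10/3*23) + 1 = (-20/3 - 230/3) + 1 = -250/3 + 1 = -247/3 ≈ -82.333)
P = -247/3 ≈ -82.333
1/P = 1/(-247/3) = -3/247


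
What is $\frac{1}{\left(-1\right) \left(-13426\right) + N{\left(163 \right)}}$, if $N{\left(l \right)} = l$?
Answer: $\frac{1}{13589} \approx 7.3589 \cdot 10^{-5}$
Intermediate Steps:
$\frac{1}{\left(-1\right) \left(-13426\right) + N{\left(163 \right)}} = \frac{1}{\left(-1\right) \left(-13426\right) + 163} = \frac{1}{13426 + 163} = \frac{1}{13589}$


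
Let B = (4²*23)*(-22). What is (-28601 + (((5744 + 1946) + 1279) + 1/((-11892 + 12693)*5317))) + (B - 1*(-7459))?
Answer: -86323988672/4258917 ≈ -20269.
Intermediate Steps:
B = -8096 (B = (16*23)*(-22) = 368*(-22) = -8096)
(-28601 + (((5744 + 1946) + 1279) + 1/((-11892 + 12693)*5317))) + (B - 1*(-7459)) = (-28601 + (((5744 + 1946) + 1279) + 1/((-11892 + 12693)*5317))) + (-8096 - 1*(-7459)) = (-28601 + ((7690 + 1279) + (1/5317)/801)) + (-8096 + 7459) = (-28601 + (8969 + (1/801)*(1/5317))) - 637 = (-28601 + (8969 + 1/4258917)) - 637 = (-28601 + 38198226574/4258917) - 637 = -83611058543/4258917 - 637 = -86323988672/4258917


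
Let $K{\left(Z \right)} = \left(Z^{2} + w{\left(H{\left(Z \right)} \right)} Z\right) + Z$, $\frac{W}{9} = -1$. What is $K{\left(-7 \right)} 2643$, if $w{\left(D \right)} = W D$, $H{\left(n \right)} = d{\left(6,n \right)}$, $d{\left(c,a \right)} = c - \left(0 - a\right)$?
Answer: $-55503$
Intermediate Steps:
$d{\left(c,a \right)} = a + c$ ($d{\left(c,a \right)} = c - - a = c + a = a + c$)
$H{\left(n \right)} = 6 + n$ ($H{\left(n \right)} = n + 6 = 6 + n$)
$W = -9$ ($W = 9 \left(-1\right) = -9$)
$w{\left(D \right)} = - 9 D$
$K{\left(Z \right)} = Z + Z^{2} + Z \left(-54 - 9 Z\right)$ ($K{\left(Z \right)} = \left(Z^{2} + - 9 \left(6 + Z\right) Z\right) + Z = \left(Z^{2} + \left(-54 - 9 Z\right) Z\right) + Z = \left(Z^{2} + Z \left(-54 - 9 Z\right)\right) + Z = Z + Z^{2} + Z \left(-54 - 9 Z\right)$)
$K{\left(-7 \right)} 2643 = - 7 \left(-53 - -56\right) 2643 = - 7 \left(-53 + 56\right) 2643 = \left(-7\right) 3 \cdot 2643 = \left(-21\right) 2643 = -55503$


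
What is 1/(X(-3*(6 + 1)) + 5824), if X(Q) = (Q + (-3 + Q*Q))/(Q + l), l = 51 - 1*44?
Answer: 14/81119 ≈ 0.00017259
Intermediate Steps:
l = 7 (l = 51 - 44 = 7)
X(Q) = (-3 + Q + Q²)/(7 + Q) (X(Q) = (Q + (-3 + Q*Q))/(Q + 7) = (Q + (-3 + Q²))/(7 + Q) = (-3 + Q + Q²)/(7 + Q))
1/(X(-3*(6 + 1)) + 5824) = 1/((-3 - 3*(6 + 1) + (-3*(6 + 1))²)/(7 - 3*(6 + 1)) + 5824) = 1/((-3 - 3*7 + (-3*7)²)/(7 - 3*7) + 5824) = 1/((-3 - 21 + (-21)²)/(7 - 21) + 5824) = 1/((-3 - 21 + 441)/(-14) + 5824) = 1/(-1/14*417 + 5824) = 1/(-417/14 + 5824) = 1/(81119/14) = 14/81119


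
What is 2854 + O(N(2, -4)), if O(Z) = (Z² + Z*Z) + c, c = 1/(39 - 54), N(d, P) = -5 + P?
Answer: 45239/15 ≈ 3015.9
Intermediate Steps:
c = -1/15 (c = 1/(-15) = -1/15 ≈ -0.066667)
O(Z) = -1/15 + 2*Z² (O(Z) = (Z² + Z*Z) - 1/15 = (Z² + Z²) - 1/15 = 2*Z² - 1/15 = -1/15 + 2*Z²)
2854 + O(N(2, -4)) = 2854 + (-1/15 + 2*(-5 - 4)²) = 2854 + (-1/15 + 2*(-9)²) = 2854 + (-1/15 + 2*81) = 2854 + (-1/15 + 162) = 2854 + 2429/15 = 45239/15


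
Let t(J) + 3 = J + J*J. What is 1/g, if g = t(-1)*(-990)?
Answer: 1/2970 ≈ 0.00033670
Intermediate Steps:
t(J) = -3 + J + J² (t(J) = -3 + (J + J*J) = -3 + (J + J²) = -3 + J + J²)
g = 2970 (g = (-3 - 1 + (-1)²)*(-990) = (-3 - 1 + 1)*(-990) = -3*(-990) = 2970)
1/g = 1/2970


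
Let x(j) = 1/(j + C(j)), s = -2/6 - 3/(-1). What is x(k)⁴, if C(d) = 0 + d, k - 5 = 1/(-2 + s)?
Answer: 1/28561 ≈ 3.5013e-5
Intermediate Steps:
s = 8/3 (s = -2*⅙ - 3*(-1) = -⅓ + 3 = 8/3 ≈ 2.6667)
k = 13/2 (k = 5 + 1/(-2 + 8/3) = 5 + 1/(⅔) = 5 + 3/2 = 13/2 ≈ 6.5000)
C(d) = d
x(j) = 1/(2*j) (x(j) = 1/(j + j) = 1/(2*j))
x(k)⁴ = (1/(2*(13/2)))⁴ = ((½)*(2/13))⁴ = (1/13)⁴ = 1/28561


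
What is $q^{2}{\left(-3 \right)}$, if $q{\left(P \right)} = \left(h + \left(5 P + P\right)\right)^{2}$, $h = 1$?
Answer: $83521$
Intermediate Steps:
$q{\left(P \right)} = \left(1 + 6 P\right)^{2}$ ($q{\left(P \right)} = \left(1 + \left(5 P + P\right)\right)^{2} = \left(1 + 6 P\right)^{2}$)
$q^{2}{\left(-3 \right)} = \left(\left(1 + 6 \left(-3\right)\right)^{2}\right)^{2} = \left(\left(1 - 18\right)^{2}\right)^{2} = \left(\left(-17\right)^{2}\right)^{2} = 289^{2} = 83521$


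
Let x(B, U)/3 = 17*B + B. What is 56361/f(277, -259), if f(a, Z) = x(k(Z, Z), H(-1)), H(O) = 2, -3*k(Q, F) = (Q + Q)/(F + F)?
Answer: -18787/6 ≈ -3131.2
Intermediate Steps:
k(Q, F) = -Q/(3*F) (k(Q, F) = -(Q + Q)/(3*(F + F)) = -2*Q/(3*(2*F)) = -2*Q*1/(2*F)/3 = -Q/(3*F))
x(B, U) = 54*B (x(B, U) = 3*(17*B + B) = 3*(18*B) = 54*B)
f(a, Z) = -18 (f(a, Z) = 54*(-Z/(3*Z)) = 54*(-1/3) = -18)
56361/f(277, -259) = 56361/(-18) = 56361*(-1/18) = -18787/6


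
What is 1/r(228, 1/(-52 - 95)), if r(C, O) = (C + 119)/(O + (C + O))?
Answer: 33514/51009 ≈ 0.65702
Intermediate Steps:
r(C, O) = (119 + C)/(C + 2*O)
1/r(228, 1/(-52 - 95)) = 1/((119 + 228)/(228 + 2/(-52 - 95))) = 1/(347/(228 + 2/(-147))) = 1/(347/(228 + 2*(-1/147))) = 1/(347/(228 - 2/147)) = 1/(347/(33514/147)) = 1/((147/33514)*347) = 1/(51009/33514) = 33514/51009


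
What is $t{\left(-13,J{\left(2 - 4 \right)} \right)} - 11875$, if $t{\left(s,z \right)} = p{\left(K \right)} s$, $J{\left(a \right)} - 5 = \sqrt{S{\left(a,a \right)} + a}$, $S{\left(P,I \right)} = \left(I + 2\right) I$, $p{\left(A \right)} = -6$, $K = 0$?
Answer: $-11797$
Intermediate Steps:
$S{\left(P,I \right)} = I \left(2 + I\right)$ ($S{\left(P,I \right)} = \left(2 + I\right) I = I \left(2 + I\right)$)
$J{\left(a \right)} = 5 + \sqrt{a + a \left(2 + a\right)}$ ($J{\left(a \right)} = 5 + \sqrt{a \left(2 + a\right) + a} = 5 + \sqrt{a + a \left(2 + a\right)}$)
$t{\left(s,z \right)} = - 6 s$
$t{\left(-13,J{\left(2 - 4 \right)} \right)} - 11875 = \left(-6\right) \left(-13\right) - 11875 = 78 - 11875 = -11797$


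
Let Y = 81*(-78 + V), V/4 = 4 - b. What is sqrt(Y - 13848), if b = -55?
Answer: 5*I*sqrt(42) ≈ 32.404*I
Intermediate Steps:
V = 236 (V = 4*(4 - 1*(-55)) = 4*(4 + 55) = 4*59 = 236)
Y = 12798 (Y = 81*(-78 + 236) = 81*158 = 12798)
sqrt(Y - 13848) = sqrt(12798 - 13848) = sqrt(-1050) = 5*I*sqrt(42)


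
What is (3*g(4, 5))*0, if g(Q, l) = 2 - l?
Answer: 0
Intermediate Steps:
(3*g(4, 5))*0 = (3*(2 - 1*5))*0 = (3*(2 - 5))*0 = (3*(-3))*0 = -9*0 = 0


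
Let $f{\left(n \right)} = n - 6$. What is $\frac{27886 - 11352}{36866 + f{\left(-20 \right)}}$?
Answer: $\frac{8267}{18420} \approx 0.44881$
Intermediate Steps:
$f{\left(n \right)} = -6 + n$
$\frac{27886 - 11352}{36866 + f{\left(-20 \right)}} = \frac{27886 - 11352}{36866 - 26} = \frac{16534}{36866 - 26} = \frac{16534}{36840} = 16534 \cdot \frac{1}{36840} = \frac{8267}{18420}$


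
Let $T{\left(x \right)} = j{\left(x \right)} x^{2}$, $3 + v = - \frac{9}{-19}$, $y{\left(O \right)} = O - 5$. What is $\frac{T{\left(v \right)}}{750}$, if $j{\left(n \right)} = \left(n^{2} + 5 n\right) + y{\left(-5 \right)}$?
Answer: $- \frac{2252544}{16290125} \approx -0.13828$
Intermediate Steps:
$y{\left(O \right)} = -5 + O$
$v = - \frac{48}{19}$ ($v = -3 - \frac{9}{-19} = -3 - 9 \left(- \frac{1}{19}\right) = -3 - - \frac{9}{19} = -3 + \frac{9}{19} = - \frac{48}{19} \approx -2.5263$)
$j{\left(n \right)} = -10 + n^{2} + 5 n$ ($j{\left(n \right)} = \left(n^{2} + 5 n\right) - 10 = -10 + n^{2} + 5 n$)
$T{\left(x \right)} = x^{2} \left(-10 + x^{2} + 5 x\right)$ ($T{\left(x \right)} = \left(-10 + x^{2} + 5 x\right) x^{2} = x^{2} \left(-10 + x^{2} + 5 x\right)$)
$\frac{T{\left(v \right)}}{750} = \frac{\left(- \frac{48}{19}\right)^{2} \left(-10 + \left(- \frac{48}{19}\right)^{2} + 5 \left(- \frac{48}{19}\right)\right)}{750} = \frac{2304 \left(-10 + \frac{2304}{361} - \frac{240}{19}\right)}{361} \cdot \frac{1}{750} = \frac{2304}{361} \left(- \frac{5866}{361}\right) \frac{1}{750} = \left(- \frac{13515264}{130321}\right) \frac{1}{750} = - \frac{2252544}{16290125}$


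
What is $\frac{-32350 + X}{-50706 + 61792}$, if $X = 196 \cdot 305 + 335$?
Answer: $\frac{27765}{11086} \approx 2.5045$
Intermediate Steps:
$X = 60115$ ($X = 59780 + 335 = 60115$)
$\frac{-32350 + X}{-50706 + 61792} = \frac{-32350 + 60115}{-50706 + 61792} = \frac{27765}{11086}$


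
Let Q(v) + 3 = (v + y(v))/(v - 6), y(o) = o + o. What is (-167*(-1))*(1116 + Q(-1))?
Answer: 1301598/7 ≈ 1.8594e+5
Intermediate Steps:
y(o) = 2*o
Q(v) = -3 + 3*v/(-6 + v) (Q(v) = -3 + (v + 2*v)/(v - 6) = -3 + (3*v)/(-6 + v) = -3 + 3*v/(-6 + v))
(-167*(-1))*(1116 + Q(-1)) = (-167*(-1))*(1116 + 18/(-6 - 1)) = 167*(1116 + 18/(-7)) = 167*(1116 + 18*(-⅐)) = 167*(1116 - 18/7) = 167*(7794/7) = 1301598/7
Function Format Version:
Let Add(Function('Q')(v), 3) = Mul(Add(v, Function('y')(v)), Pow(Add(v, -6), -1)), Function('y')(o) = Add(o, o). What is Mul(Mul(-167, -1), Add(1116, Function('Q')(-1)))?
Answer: Rational(1301598, 7) ≈ 1.8594e+5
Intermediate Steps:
Function('y')(o) = Mul(2, o)
Function('Q')(v) = Add(-3, Mul(3, v, Pow(Add(-6, v), -1))) (Function('Q')(v) = Add(-3, Mul(Add(v, Mul(2, v)), Pow(Add(v, -6), -1))) = Add(-3, Mul(Mul(3, v), Pow(Add(-6, v), -1))) = Add(-3, Mul(3, v, Pow(Add(-6, v), -1))))
Mul(Mul(-167, -1), Add(1116, Function('Q')(-1))) = Mul(Mul(-167, -1), Add(1116, Mul(18, Pow(Add(-6, -1), -1)))) = Mul(167, Add(1116, Mul(18, Pow(-7, -1)))) = Mul(167, Add(1116, Mul(18, Rational(-1, 7)))) = Mul(167, Add(1116, Rational(-18, 7))) = Mul(167, Rational(7794, 7)) = Rational(1301598, 7)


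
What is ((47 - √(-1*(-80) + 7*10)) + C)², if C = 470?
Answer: 267439 - 5170*√6 ≈ 2.5478e+5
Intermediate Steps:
((47 - √(-1*(-80) + 7*10)) + C)² = ((47 - √(-1*(-80) + 7*10)) + 470)² = ((47 - √(80 + 70)) + 470)² = ((47 - √150) + 470)² = ((47 - 5*√6) + 470)² = (517 - 5*√6)²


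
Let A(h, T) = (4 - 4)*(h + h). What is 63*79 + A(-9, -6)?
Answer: 4977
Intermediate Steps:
A(h, T) = 0 (A(h, T) = 0*(2*h) = 0)
63*79 + A(-9, -6) = 63*79 + 0 = 4977 + 0 = 4977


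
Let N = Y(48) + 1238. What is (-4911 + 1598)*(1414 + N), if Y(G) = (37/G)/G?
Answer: -20243241685/2304 ≈ -8.7861e+6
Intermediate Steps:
Y(G) = 37/G²
N = 2852389/2304 (N = 37/48² + 1238 = 37*(1/2304) + 1238 = 37/2304 + 1238 = 2852389/2304 ≈ 1238.0)
(-4911 + 1598)*(1414 + N) = (-4911 + 1598)*(1414 + 2852389/2304) = -3313*6110245/2304 = -20243241685/2304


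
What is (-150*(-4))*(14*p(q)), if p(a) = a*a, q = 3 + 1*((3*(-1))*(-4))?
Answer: 1890000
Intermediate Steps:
q = 15 (q = 3 + 1*(-3*(-4)) = 3 + 1*12 = 3 + 12 = 15)
p(a) = a**2
(-150*(-4))*(14*p(q)) = (-150*(-4))*(14*15**2) = 600*(14*225) = 600*3150 = 1890000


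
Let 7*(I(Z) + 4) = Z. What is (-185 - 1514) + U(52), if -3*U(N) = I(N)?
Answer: -11901/7 ≈ -1700.1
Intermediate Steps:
I(Z) = -4 + Z/7
U(N) = 4/3 - N/21 (U(N) = -(-4 + N/7)/3 = 4/3 - N/21)
(-185 - 1514) + U(52) = (-185 - 1514) + (4/3 - 1/21*52) = -1699 + (4/3 - 52/21) = -1699 - 8/7 = -11901/7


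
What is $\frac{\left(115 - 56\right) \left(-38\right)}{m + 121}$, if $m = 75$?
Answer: $- \frac{1121}{98} \approx -11.439$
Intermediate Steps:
$\frac{\left(115 - 56\right) \left(-38\right)}{m + 121} = \frac{\left(115 - 56\right) \left(-38\right)}{75 + 121} = \frac{59 \left(-38\right)}{196} = \left(-2242\right) \frac{1}{196} = - \frac{1121}{98}$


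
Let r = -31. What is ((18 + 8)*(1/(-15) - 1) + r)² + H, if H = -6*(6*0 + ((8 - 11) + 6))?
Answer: 772111/225 ≈ 3431.6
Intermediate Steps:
H = -18 (H = -6*(0 + (-3 + 6)) = -6*(0 + 3) = -6*3 = -18)
((18 + 8)*(1/(-15) - 1) + r)² + H = ((18 + 8)*(1/(-15) - 1) - 31)² - 18 = (26*(-1/15 - 1) - 31)² - 18 = (26*(-16/15) - 31)² - 18 = (-416/15 - 31)² - 18 = (-881/15)² - 18 = 776161/225 - 18 = 772111/225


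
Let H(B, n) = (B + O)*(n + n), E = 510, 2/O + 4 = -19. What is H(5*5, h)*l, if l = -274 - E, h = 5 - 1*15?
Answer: 8984640/23 ≈ 3.9064e+5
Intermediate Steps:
O = -2/23 (O = 2/(-4 - 19) = 2/(-23) = 2*(-1/23) = -2/23 ≈ -0.086957)
h = -10 (h = 5 - 15 = -10)
H(B, n) = 2*n*(-2/23 + B) (H(B, n) = (B - 2/23)*(n + n) = (-2/23 + B)*(2*n) = 2*n*(-2/23 + B))
l = -784 (l = -274 - 1*510 = -274 - 510 = -784)
H(5*5, h)*l = ((2/23)*(-10)*(-2 + 23*(5*5)))*(-784) = ((2/23)*(-10)*(-2 + 23*25))*(-784) = ((2/23)*(-10)*(-2 + 575))*(-784) = ((2/23)*(-10)*573)*(-784) = -11460/23*(-784) = 8984640/23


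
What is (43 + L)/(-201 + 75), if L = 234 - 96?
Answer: -181/126 ≈ -1.4365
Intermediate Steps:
L = 138
(43 + L)/(-201 + 75) = (43 + 138)/(-201 + 75) = 181/(-126) = 181*(-1/126) = -181/126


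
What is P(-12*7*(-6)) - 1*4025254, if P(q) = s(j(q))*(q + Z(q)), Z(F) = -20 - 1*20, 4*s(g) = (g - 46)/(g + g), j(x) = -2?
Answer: -4023862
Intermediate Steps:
s(g) = (-46 + g)/(8*g) (s(g) = ((g - 46)/(g + g))/4 = ((-46 + g)/((2*g)))/4 = ((-46 + g)*(1/(2*g)))/4 = ((-46 + g)/(2*g))/4 = (-46 + g)/(8*g))
Z(F) = -40 (Z(F) = -20 - 20 = -40)
P(q) = -120 + 3*q (P(q) = ((1/8)*(-46 - 2)/(-2))*(q - 40) = ((1/8)*(-1/2)*(-48))*(-40 + q) = 3*(-40 + q) = -120 + 3*q)
P(-12*7*(-6)) - 1*4025254 = (-120 + 3*(-12*7*(-6))) - 1*4025254 = (-120 + 3*(-84*(-6))) - 4025254 = (-120 + 3*504) - 4025254 = (-120 + 1512) - 4025254 = 1392 - 4025254 = -4023862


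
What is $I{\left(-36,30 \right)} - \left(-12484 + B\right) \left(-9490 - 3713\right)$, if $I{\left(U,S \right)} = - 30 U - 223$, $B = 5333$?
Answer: $-94413796$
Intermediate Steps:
$I{\left(U,S \right)} = -223 - 30 U$
$I{\left(-36,30 \right)} - \left(-12484 + B\right) \left(-9490 - 3713\right) = \left(-223 - -1080\right) - \left(-12484 + 5333\right) \left(-9490 - 3713\right) = \left(-223 + 1080\right) - \left(-7151\right) \left(-13203\right) = 857 - 94414653 = -94413796$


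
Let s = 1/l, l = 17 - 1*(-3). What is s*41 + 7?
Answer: 181/20 ≈ 9.0500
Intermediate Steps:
l = 20 (l = 17 + 3 = 20)
s = 1/20 ≈ 0.050000
s*41 + 7 = (1/20)*41 + 7 = 41/20 + 7 = 181/20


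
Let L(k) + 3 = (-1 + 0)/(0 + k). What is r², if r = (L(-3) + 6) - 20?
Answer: 2500/9 ≈ 277.78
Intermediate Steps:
L(k) = -3 - 1/k (L(k) = -3 + (-1 + 0)/(0 + k) = -3 - 1/k)
r = -50/3 (r = ((-3 - 1/(-3)) + 6) - 20 = ((-3 - 1*(-⅓)) + 6) - 20 = ((-3 + ⅓) + 6) - 20 = (-8/3 + 6) - 20 = 10/3 - 20 = -50/3 ≈ -16.667)
r² = (-50/3)² = 2500/9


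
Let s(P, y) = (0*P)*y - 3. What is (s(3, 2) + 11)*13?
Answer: 104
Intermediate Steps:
s(P, y) = -3 (s(P, y) = 0*y - 3 = 0 - 3 = -3)
(s(3, 2) + 11)*13 = (-3 + 11)*13 = 8*13 = 104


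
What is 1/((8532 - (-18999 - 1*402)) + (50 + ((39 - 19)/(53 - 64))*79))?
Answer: 11/306233 ≈ 3.5920e-5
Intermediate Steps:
1/((8532 - (-18999 - 1*402)) + (50 + ((39 - 19)/(53 - 64))*79)) = 1/((8532 - (-18999 - 402)) + (50 + (20/(-11))*79)) = 1/((8532 - 1*(-19401)) + (50 + (20*(-1/11))*79)) = 1/((8532 + 19401) + (50 - 20/11*79)) = 1/(27933 + (50 - 1580/11)) = 1/(27933 - 1030/11) = 1/(306233/11) = 11/306233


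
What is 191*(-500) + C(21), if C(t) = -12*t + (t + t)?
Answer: -95710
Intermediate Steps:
C(t) = -10*t (C(t) = -12*t + 2*t = -10*t)
191*(-500) + C(21) = 191*(-500) - 10*21 = -95500 - 210 = -95710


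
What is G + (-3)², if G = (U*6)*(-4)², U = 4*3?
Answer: 1161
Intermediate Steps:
U = 12
G = 1152 (G = (12*6)*(-4)² = 72*16 = 1152)
G + (-3)² = 1152 + (-3)² = 1152 + 9 = 1161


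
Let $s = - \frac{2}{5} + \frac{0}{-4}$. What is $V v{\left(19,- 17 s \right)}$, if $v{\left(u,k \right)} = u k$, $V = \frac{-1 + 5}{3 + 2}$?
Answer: $\frac{2584}{25} \approx 103.36$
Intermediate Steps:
$s = - \frac{2}{5}$ ($s = \left(-2\right) \frac{1}{5} + 0 \left(- \frac{1}{4}\right) = - \frac{2}{5} + 0 = - \frac{2}{5} \approx -0.4$)
$V = \frac{4}{5} \approx 0.8$
$v{\left(u,k \right)} = k u$
$V v{\left(19,- 17 s \right)} = \frac{4 \left(-17\right) \left(- \frac{2}{5}\right) 19}{5} = \frac{4 \cdot \frac{34}{5} \cdot 19}{5} = \frac{4}{5} \cdot \frac{646}{5} = \frac{2584}{25}$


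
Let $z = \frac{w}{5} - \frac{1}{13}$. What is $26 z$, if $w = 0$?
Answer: $-2$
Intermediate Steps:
$z = - \frac{1}{13}$ ($z = \frac{0}{5} - \frac{1}{13} = 0 \cdot \frac{1}{5} - \frac{1}{13} = 0 - \frac{1}{13} = - \frac{1}{13} \approx -0.076923$)
$26 z = 26 \left(- \frac{1}{13}\right) = -2$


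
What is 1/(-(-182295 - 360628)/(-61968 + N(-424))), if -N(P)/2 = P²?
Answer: -421520/542923 ≈ -0.77639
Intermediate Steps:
N(P) = -2*P²
1/(-(-182295 - 360628)/(-61968 + N(-424))) = 1/(-(-182295 - 360628)/(-61968 - 2*(-424)²)) = 1/(-(-542923)/(-61968 - 2*179776)) = 1/(-(-542923)/(-61968 - 359552)) = 1/(-(-542923)/(-421520)) = 1/(-(-542923)*(-1)/421520) = 1/(-1*542923/421520) = 1/(-542923/421520) = -421520/542923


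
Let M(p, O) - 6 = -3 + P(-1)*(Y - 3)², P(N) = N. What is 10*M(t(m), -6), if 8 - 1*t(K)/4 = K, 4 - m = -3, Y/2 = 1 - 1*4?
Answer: -780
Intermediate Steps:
Y = -6 (Y = 2*(1 - 1*4) = 2*(1 - 4) = 2*(-3) = -6)
m = 7 (m = 4 - 1*(-3) = 4 + 3 = 7)
t(K) = 32 - 4*K
M(p, O) = -78 (M(p, O) = 6 + (-3 - (-6 - 3)²) = 6 + (-3 - 1*(-9)²) = 6 + (-3 - 1*81) = 6 + (-3 - 81) = 6 - 84 = -78)
10*M(t(m), -6) = 10*(-78) = -780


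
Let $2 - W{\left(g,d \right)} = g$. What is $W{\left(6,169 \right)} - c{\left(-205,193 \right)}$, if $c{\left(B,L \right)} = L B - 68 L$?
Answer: $52685$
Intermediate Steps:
$c{\left(B,L \right)} = - 68 L + B L$ ($c{\left(B,L \right)} = B L - 68 L = - 68 L + B L$)
$W{\left(g,d \right)} = 2 - g$
$W{\left(6,169 \right)} - c{\left(-205,193 \right)} = \left(2 - 6\right) - 193 \left(-68 - 205\right) = \left(2 - 6\right) - 193 \left(-273\right) = -4 - -52689 = -4 + 52689 = 52685$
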